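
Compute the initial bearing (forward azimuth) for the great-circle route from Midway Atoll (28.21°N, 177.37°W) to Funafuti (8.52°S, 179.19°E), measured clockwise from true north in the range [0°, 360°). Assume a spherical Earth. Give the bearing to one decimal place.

Δλ = 179.19 − -177.37 = 356.56°; wrapped into (−180°, 180°]: -3.44°.
θ = atan2( sin Δλ · cos φ₂ , cos φ₁ · sin φ₂ − sin φ₁ · cos φ₂ · cos Δλ )
  = atan2(-0.05934, -0.59720) = -174.325° → normalised to [0°, 360°): 185.675°.

185.7°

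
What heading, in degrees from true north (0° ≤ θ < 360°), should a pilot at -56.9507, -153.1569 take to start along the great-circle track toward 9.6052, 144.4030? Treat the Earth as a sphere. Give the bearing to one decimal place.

Δλ = 144.4030 − -153.1569 = 297.5599°; wrapped into (−180°, 180°]: -62.4401°.
θ = atan2( sin Δλ · cos φ₂ , cos φ₁ · sin φ₂ − sin φ₁ · cos φ₂ · cos Δλ )
  = atan2(-0.87410, 0.47338) = -61.562° → normalised to [0°, 360°): 298.438°.

298.4°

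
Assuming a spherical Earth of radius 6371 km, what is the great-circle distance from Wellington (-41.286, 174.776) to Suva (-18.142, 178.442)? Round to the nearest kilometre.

Δλ = 178.442 − 174.776 = 3.666°.
Δφ = -18.142 − -41.286 = 23.144°.
a = sin²(Δφ/2) + cos φ₁ · cos φ₂ · sin²(Δλ/2) = 0.040971.
c = 2·atan2(√a, √(1−a)) = 0.40764 rad → d = 6371·c ≈ 2597.08 km.

2597 km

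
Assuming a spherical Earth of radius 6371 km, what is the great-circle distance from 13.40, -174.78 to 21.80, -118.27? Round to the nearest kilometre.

6031 km

Δλ = -118.27 − -174.78 = 56.51°.
Δφ = 21.80 − 13.40 = 8.40°.
a = sin²(Δφ/2) + cos φ₁ · cos φ₂ · sin²(Δλ/2) = 0.207777.
c = 2·atan2(√a, √(1−a)) = 0.94660 rad → d = 6371·c ≈ 6030.78 km.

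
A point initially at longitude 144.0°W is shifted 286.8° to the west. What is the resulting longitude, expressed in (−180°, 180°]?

70.8°W

Start at -144.0°; shift −286.8° → -430.8°.
-430.8° lies outside (−180°, 180°]; add 360° → -70.8°.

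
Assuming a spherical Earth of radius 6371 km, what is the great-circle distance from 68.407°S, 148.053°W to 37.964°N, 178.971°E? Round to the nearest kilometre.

12141 km

Δλ = 178.971 − -148.053 = 327.024°; wrapped into (−180°, 180°]: -32.976°.
Δφ = 37.964 − -68.407 = 106.371°.
a = sin²(Δφ/2) + cos φ₁ · cos φ₂ · sin²(Δλ/2) = 0.664299.
c = 2·atan2(√a, √(1−a)) = 1.90561 rad → d = 6371·c ≈ 12140.67 km.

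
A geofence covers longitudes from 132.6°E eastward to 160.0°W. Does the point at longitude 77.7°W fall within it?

Band width going east from +132.6° to -160.0°: ((-160.0 − 132.6) mod 360) = 67.4°.
Offset of -77.7° east of the west edge: ((-77.7 − 132.6) mod 360) = 149.7°.
149.7° > 67.4° ⇒ outside.

No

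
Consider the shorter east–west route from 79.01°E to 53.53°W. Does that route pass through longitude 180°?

No

Signed shortest Δλ = ((-53.53 − 79.01 + 180) mod 360) − 180 = -132.54°.
Going west by 132.54° from +79.01° reaches -53.53° without touching 180°.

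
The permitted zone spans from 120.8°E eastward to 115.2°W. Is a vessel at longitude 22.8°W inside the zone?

No

Band width going east from +120.8° to -115.2°: ((-115.2 − 120.8) mod 360) = 124.0°.
Offset of -22.8° east of the west edge: ((-22.8 − 120.8) mod 360) = 216.4°.
216.4° > 124.0° ⇒ outside.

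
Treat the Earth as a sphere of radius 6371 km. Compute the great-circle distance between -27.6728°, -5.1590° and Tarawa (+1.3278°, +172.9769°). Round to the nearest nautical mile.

Δλ = 172.9769 − -5.1590 = 178.1359°.
Δφ = 1.3278 − -27.6728 = 29.0006°.
a = sin²(Δφ/2) + cos φ₁ · cos φ₂ · sin²(Δλ/2) = 0.947835.
c = 2·atan2(√a, √(1−a)) = 2.68073 rad → d = 6371·c ≈ 17078.94 km ≈ 9221.89 nmi.

9222 nmi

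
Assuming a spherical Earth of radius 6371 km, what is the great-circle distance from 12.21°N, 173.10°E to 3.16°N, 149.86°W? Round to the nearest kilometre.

4198 km

Δλ = -149.86 − 173.10 = -322.96°; wrapped into (−180°, 180°]: 37.04°.
Δφ = 3.16 − 12.21 = -9.05°.
a = sin²(Δφ/2) + cos φ₁ · cos φ₂ · sin²(Δλ/2) = 0.104684.
c = 2·atan2(√a, √(1−a)) = 0.65896 rad → d = 6371·c ≈ 4198.22 km.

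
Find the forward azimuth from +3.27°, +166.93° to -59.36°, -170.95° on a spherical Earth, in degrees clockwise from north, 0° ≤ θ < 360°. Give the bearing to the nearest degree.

Δλ = -170.95 − 166.93 = -337.88°; wrapped into (−180°, 180°]: 22.12°.
θ = atan2( sin Δλ · cos φ₂ , cos φ₁ · sin φ₂ − sin φ₁ · cos φ₂ · cos Δλ )
  = atan2(0.19190, -0.88592) = 167.778° → normalised to [0°, 360°): 167.778°.

168°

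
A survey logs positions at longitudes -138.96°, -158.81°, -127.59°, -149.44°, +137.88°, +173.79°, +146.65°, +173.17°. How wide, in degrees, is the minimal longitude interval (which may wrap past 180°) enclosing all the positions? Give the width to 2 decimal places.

Sort the longitudes: -158.81°, -149.44°, -138.96°, -127.59°, +137.88°, +146.65°, +173.17°, +173.79°.
Eastward gaps between consecutive values (wrapping around): 9.37°, 10.48°, 11.37°, 265.47°, 8.77°, 26.52°, 0.62°, 27.40°.
Largest gap = 265.47° ⇒ minimal covering band is its complement: 360° − 265.47° = 94.53°.
Band runs from +137.88° eastward to -127.59°, crossing the antimeridian.

94.53°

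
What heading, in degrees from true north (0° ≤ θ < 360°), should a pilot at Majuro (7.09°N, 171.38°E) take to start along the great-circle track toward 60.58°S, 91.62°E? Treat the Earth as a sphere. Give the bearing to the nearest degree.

209°

Δλ = 91.62 − 171.38 = -79.76°.
θ = atan2( sin Δλ · cos φ₂ , cos φ₁ · sin φ₂ − sin φ₁ · cos φ₂ · cos Δλ )
  = atan2(-0.48338, -0.87516) = -151.086° → normalised to [0°, 360°): 208.914°.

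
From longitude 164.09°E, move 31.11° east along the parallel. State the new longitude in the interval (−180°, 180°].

164.80°W

Start at +164.09°; shift +31.11° → +195.20°.
+195.20° lies outside (−180°, 180°]; subtract 360° → -164.80°.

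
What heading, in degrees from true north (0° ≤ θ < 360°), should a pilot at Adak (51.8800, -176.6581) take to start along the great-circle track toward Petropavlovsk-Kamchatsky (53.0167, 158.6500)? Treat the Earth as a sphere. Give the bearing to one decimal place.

284.1°

Δλ = 158.6500 − -176.6581 = 335.3081°; wrapped into (−180°, 180°]: -24.6919°.
θ = atan2( sin Δλ · cos φ₂ , cos φ₁ · sin φ₂ − sin φ₁ · cos φ₂ · cos Δλ )
  = atan2(-0.25130, 0.06311) = -75.903° → normalised to [0°, 360°): 284.097°.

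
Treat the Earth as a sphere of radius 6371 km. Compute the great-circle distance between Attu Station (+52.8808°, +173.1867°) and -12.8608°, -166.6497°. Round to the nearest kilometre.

7560 km

Δλ = -166.6497 − 173.1867 = -339.8364°; wrapped into (−180°, 180°]: 20.1636°.
Δφ = -12.8608 − 52.8808 = -65.7416°.
a = sin²(Δφ/2) + cos φ₁ · cos φ₂ · sin²(Δλ/2) = 0.312603.
c = 2·atan2(√a, √(1−a)) = 1.18662 rad → d = 6371·c ≈ 7559.96 km.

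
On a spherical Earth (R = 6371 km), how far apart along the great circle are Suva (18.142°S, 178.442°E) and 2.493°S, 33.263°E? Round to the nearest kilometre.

15565 km

Δλ = 33.263 − 178.442 = -145.179°.
Δφ = -2.493 − -18.142 = 15.649°.
a = sin²(Δφ/2) + cos φ₁ · cos φ₂ · sin²(Δλ/2) = 0.882923.
c = 2·atan2(√a, √(1−a)) = 2.44315 rad → d = 6371·c ≈ 15565.33 km.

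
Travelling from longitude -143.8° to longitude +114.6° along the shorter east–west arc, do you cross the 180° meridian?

Yes

Naïve |114.6 − -143.8| = 258.4° > 180°, so the shorter arc goes the other way round — across 180°.
Signed shortest Δλ = ((114.6 − -143.8 + 180) mod 360) − 180 = -101.6°.
Going west by 101.6° from -143.8° passes through 180° before reaching +114.6°.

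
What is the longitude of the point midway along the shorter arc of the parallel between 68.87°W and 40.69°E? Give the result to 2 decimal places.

14.09°W

Signed shortest Δλ from -68.87° to +40.69° is +109.56°.
Midpoint longitude = -68.87° + (+109.56°)/2 = -68.87° + 54.78° = -14.09°.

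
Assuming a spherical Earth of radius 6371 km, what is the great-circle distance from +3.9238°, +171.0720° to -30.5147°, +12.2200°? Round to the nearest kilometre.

Δλ = 12.2200 − 171.0720 = -158.8520°.
Δφ = -30.5147 − 3.9238 = -34.4385°.
a = sin²(Δφ/2) + cos φ₁ · cos φ₂ · sin²(Δλ/2) = 0.918170.
c = 2·atan2(√a, √(1−a)) = 2.56137 rad → d = 6371·c ≈ 16318.49 km.

16318 km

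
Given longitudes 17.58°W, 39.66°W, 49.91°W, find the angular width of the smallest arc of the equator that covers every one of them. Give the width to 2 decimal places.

Sort the longitudes: -49.91°, -39.66°, -17.58°.
Eastward gaps between consecutive values (wrapping around): 10.25°, 22.08°, 327.67°.
Largest gap = 327.67° ⇒ minimal covering band is its complement: 360° − 327.67° = 32.33°.
Band runs from -49.91° eastward to -17.58°.

32.33°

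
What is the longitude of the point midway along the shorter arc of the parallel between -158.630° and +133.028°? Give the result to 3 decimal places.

Signed shortest Δλ from -158.630° to +133.028° is -68.342°.
Midpoint longitude = -158.630° + (-68.342°)/2 = -158.630° − 34.171° = -192.801°.
Normalise into (−180°, 180°]: +167.199°.
(The naïve average (-158.630 + +133.028)/2 = -12.801° is on the wrong side of the globe.)

+167.199°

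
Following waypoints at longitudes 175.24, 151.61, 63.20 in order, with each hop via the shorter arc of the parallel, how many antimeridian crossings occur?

Leg 1: +175.24° → +151.61°, shortest Δλ = -23.63° (west) — does not cross 180°.
Leg 2: +151.61° → +63.20°, shortest Δλ = -88.41° (west) — does not cross 180°.
Total crossings: 0.

0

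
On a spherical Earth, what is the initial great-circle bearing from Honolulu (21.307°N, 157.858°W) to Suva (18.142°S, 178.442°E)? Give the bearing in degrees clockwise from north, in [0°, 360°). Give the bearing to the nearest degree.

Δλ = 178.442 − -157.858 = 336.300°; wrapped into (−180°, 180°]: -23.700°.
θ = atan2( sin Δλ · cos φ₂ , cos φ₁ · sin φ₂ − sin φ₁ · cos φ₂ · cos Δλ )
  = atan2(-0.38197, -0.60627) = -147.788° → normalised to [0°, 360°): 212.212°.

212°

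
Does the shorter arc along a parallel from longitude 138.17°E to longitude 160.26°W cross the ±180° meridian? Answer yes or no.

Yes

Naïve |-160.26 − 138.17| = 298.43° > 180°, so the shorter arc goes the other way round — across 180°.
Signed shortest Δλ = ((-160.26 − 138.17 + 180) mod 360) − 180 = 61.57°.
Going east by 61.57° from +138.17° passes through 180° before reaching -160.26°.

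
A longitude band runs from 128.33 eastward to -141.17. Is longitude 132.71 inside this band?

Yes

Band width going east from +128.33° to -141.17°: ((-141.17 − 128.33) mod 360) = 90.50°.
Offset of +132.71° east of the west edge: ((132.71 − 128.33) mod 360) = 4.38°.
4.38° ≤ 90.50° ⇒ inside.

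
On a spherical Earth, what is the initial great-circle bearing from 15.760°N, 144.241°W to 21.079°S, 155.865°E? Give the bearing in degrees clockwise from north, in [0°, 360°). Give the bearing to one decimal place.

Δλ = 155.865 − -144.241 = 300.106°; wrapped into (−180°, 180°]: -59.894°.
θ = atan2( sin Δλ · cos φ₂ , cos φ₁ · sin φ₂ − sin φ₁ · cos φ₂ · cos Δλ )
  = atan2(-0.80721, -0.47326) = -120.383° → normalised to [0°, 360°): 239.617°.

239.6°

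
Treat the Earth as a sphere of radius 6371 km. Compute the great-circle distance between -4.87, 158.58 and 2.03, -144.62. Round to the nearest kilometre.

Δλ = -144.62 − 158.58 = -303.20°; wrapped into (−180°, 180°]: 56.80°.
Δφ = 2.03 − -4.87 = 6.90°.
a = sin²(Δφ/2) + cos φ₁ · cos φ₂ · sin²(Δλ/2) = 0.228882.
c = 2·atan2(√a, √(1−a)) = 0.99770 rad → d = 6371·c ≈ 6356.34 km.

6356 km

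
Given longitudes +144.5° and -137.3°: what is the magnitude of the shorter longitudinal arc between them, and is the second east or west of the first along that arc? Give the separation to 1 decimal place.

Raw difference: -137.3 − 144.5 = -281.8°.
Normalise into (−180°, 180°]: -281.8° + 360° = 78.2°.
Positive ⇒ the second point lies to the east; separation 78.2°.

78.2° east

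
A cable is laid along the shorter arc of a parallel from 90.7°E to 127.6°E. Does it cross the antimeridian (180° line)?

Signed shortest Δλ = ((127.6 − 90.7 + 180) mod 360) − 180 = 36.9°.
Going east by 36.9° from +90.7° reaches +127.6° without touching 180°.

No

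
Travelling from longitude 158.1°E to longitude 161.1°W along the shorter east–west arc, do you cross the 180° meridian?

Yes

Naïve |-161.1 − 158.1| = 319.2° > 180°, so the shorter arc goes the other way round — across 180°.
Signed shortest Δλ = ((-161.1 − 158.1 + 180) mod 360) − 180 = 40.8°.
Going east by 40.8° from +158.1° passes through 180° before reaching -161.1°.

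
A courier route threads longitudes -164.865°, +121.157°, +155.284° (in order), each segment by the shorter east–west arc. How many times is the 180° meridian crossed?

Leg 1: -164.865° → +121.157°, shortest Δλ = -73.978° (west) — crosses 180°.
Leg 2: +121.157° → +155.284°, shortest Δλ = 34.127° (east) — does not cross 180°.
Total crossings: 1.

1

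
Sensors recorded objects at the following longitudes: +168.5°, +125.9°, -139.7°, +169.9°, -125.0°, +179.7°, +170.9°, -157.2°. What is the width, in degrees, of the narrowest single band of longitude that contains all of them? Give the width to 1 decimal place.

109.1°

Sort the longitudes: -157.2°, -139.7°, -125.0°, +125.9°, +168.5°, +169.9°, +170.9°, +179.7°.
Eastward gaps between consecutive values (wrapping around): 17.5°, 14.7°, 250.9°, 42.6°, 1.4°, 1.0°, 8.8°, 23.1°.
Largest gap = 250.9° ⇒ minimal covering band is its complement: 360° − 250.9° = 109.1°.
Band runs from +125.9° eastward to -125.0°, crossing the antimeridian.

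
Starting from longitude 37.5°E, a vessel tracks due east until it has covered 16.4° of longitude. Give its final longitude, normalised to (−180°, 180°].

Start at +37.5°; shift +16.4° → +53.9°.
+53.9° already lies in (−180°, 180°].

53.9°E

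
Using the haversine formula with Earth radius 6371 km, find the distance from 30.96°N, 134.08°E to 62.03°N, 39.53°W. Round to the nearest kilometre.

Δλ = -39.53 − 134.08 = -173.61°.
Δφ = 62.03 − 30.96 = 31.07°.
a = sin²(Δφ/2) + cos φ₁ · cos φ₂ · sin²(Δλ/2) = 0.472670.
c = 2·atan2(√a, √(1−a)) = 1.51611 rad → d = 6371·c ≈ 9659.13 km.

9659 km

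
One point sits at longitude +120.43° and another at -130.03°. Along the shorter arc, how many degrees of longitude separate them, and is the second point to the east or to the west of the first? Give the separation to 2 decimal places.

109.54° east

Raw difference: -130.03 − 120.43 = -250.46°.
Normalise into (−180°, 180°]: -250.46° + 360° = 109.54°.
Positive ⇒ the second point lies to the east; separation 109.54°.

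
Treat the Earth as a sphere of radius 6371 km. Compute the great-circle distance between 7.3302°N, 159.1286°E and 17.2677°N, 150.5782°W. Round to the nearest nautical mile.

3001 nmi

Δλ = -150.5782 − 159.1286 = -309.7068°; wrapped into (−180°, 180°]: 50.2932°.
Δφ = 17.2677 − 7.3302 = 9.9375°.
a = sin²(Δφ/2) + cos φ₁ · cos φ₂ · sin²(Δλ/2) = 0.178524.
c = 2·atan2(√a, √(1−a)) = 0.87245 rad → d = 6371·c ≈ 5558.38 km ≈ 3001.29 nmi.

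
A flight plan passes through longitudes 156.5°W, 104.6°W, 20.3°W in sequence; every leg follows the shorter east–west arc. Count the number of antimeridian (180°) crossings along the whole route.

Leg 1: -156.5° → -104.6°, shortest Δλ = 51.9° (east) — does not cross 180°.
Leg 2: -104.6° → -20.3°, shortest Δλ = 84.3° (east) — does not cross 180°.
Total crossings: 0.

0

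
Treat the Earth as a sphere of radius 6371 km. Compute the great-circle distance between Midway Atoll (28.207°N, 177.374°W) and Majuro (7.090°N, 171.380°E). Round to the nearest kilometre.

2629 km

Δλ = 171.380 − -177.374 = 348.754°; wrapped into (−180°, 180°]: -11.246°.
Δφ = 7.090 − 28.207 = -21.117°.
a = sin²(Δφ/2) + cos φ₁ · cos φ₂ · sin²(Δλ/2) = 0.041972.
c = 2·atan2(√a, √(1−a)) = 0.41267 rad → d = 6371·c ≈ 2629.09 km.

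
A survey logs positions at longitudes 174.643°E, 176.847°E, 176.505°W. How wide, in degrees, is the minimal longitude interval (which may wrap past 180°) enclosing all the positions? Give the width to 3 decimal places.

8.852°

Sort the longitudes: -176.505°, +174.643°, +176.847°.
Eastward gaps between consecutive values (wrapping around): 351.148°, 2.204°, 6.648°.
Largest gap = 351.148° ⇒ minimal covering band is its complement: 360° − 351.148° = 8.852°.
Band runs from +174.643° eastward to -176.505°, crossing the antimeridian.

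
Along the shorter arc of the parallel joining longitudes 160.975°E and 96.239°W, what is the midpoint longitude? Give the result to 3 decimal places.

147.632°W

Signed shortest Δλ from +160.975° to -96.239° is +102.786°.
Midpoint longitude = +160.975° + (+102.786°)/2 = +160.975° + 51.393° = +212.368°.
Normalise into (−180°, 180°]: -147.632°.
(The naïve average (+160.975 + -96.239)/2 = 32.368° is on the wrong side of the globe.)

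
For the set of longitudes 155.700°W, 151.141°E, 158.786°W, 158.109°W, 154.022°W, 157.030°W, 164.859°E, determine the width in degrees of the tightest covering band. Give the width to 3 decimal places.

Sort the longitudes: -158.786°, -158.109°, -157.030°, -155.700°, -154.022°, +151.141°, +164.859°.
Eastward gaps between consecutive values (wrapping around): 0.677°, 1.079°, 1.330°, 1.678°, 305.163°, 13.718°, 36.355°.
Largest gap = 305.163° ⇒ minimal covering band is its complement: 360° − 305.163° = 54.837°.
Band runs from +151.141° eastward to -154.022°, crossing the antimeridian.

54.837°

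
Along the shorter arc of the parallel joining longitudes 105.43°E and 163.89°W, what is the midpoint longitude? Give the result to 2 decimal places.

Signed shortest Δλ from +105.43° to -163.89° is +90.68°.
Midpoint longitude = +105.43° + (+90.68°)/2 = +105.43° + 45.34° = +150.77°.
(The naïve average (+105.43 + -163.89)/2 = -29.23° is on the wrong side of the globe.)

150.77°E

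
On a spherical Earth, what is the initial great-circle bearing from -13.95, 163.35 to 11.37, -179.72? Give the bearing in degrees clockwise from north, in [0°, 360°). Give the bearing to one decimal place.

34.4°

Δλ = -179.72 − 163.35 = -343.07°; wrapped into (−180°, 180°]: 16.93°.
θ = atan2( sin Δλ · cos φ₂ , cos φ₁ · sin φ₂ − sin φ₁ · cos φ₂ · cos Δλ )
  = atan2(0.28549, 0.41743) = 34.369° → normalised to [0°, 360°): 34.369°.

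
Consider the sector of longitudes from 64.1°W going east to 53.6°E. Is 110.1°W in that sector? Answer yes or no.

Band width going east from -64.1° to +53.6°: ((53.6 − -64.1) mod 360) = 117.7°.
Offset of -110.1° east of the west edge: ((-110.1 − -64.1) mod 360) = 314.0°.
314.0° > 117.7° ⇒ outside.

No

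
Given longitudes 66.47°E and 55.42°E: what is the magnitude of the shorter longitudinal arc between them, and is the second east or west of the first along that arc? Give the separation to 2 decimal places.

11.05° west

Raw difference: 55.42 − 66.47 = -11.05°.
Normalise into (−180°, 180°]: -11.05° stays -11.05°.
Negative ⇒ the second point lies to the west; separation 11.05°.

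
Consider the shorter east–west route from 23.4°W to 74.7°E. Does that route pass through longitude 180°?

No

Signed shortest Δλ = ((74.7 − -23.4 + 180) mod 360) − 180 = 98.1°.
Going east by 98.1° from -23.4° reaches +74.7° without touching 180°.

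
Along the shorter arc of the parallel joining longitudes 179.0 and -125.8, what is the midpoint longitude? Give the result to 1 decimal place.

-153.4°

Signed shortest Δλ from +179.0° to -125.8° is +55.2°.
Midpoint longitude = +179.0° + (+55.2°)/2 = +179.0° + 27.6° = +206.6°.
Normalise into (−180°, 180°]: -153.4°.
(The naïve average (+179.0 + -125.8)/2 = 26.6° is on the wrong side of the globe.)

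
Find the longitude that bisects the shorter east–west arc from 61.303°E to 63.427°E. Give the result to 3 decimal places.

62.365°E

Signed shortest Δλ from +61.303° to +63.427° is +2.124°.
Midpoint longitude = +61.303° + (+2.124°)/2 = +61.303° + 1.062° = +62.365°.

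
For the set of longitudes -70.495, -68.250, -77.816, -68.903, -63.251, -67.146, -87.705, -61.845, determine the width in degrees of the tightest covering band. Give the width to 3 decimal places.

25.860°

Sort the longitudes: -87.705°, -77.816°, -70.495°, -68.903°, -68.250°, -67.146°, -63.251°, -61.845°.
Eastward gaps between consecutive values (wrapping around): 9.889°, 7.321°, 1.592°, 0.653°, 1.104°, 3.895°, 1.406°, 334.140°.
Largest gap = 334.140° ⇒ minimal covering band is its complement: 360° − 334.140° = 25.860°.
Band runs from -87.705° eastward to -61.845°.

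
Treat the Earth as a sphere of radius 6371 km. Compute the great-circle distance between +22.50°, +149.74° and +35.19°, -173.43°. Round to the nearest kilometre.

Δλ = -173.43 − 149.74 = -323.17°; wrapped into (−180°, 180°]: 36.83°.
Δφ = 35.19 − 22.50 = 12.69°.
a = sin²(Δφ/2) + cos φ₁ · cos φ₂ · sin²(Δλ/2) = 0.087560.
c = 2·atan2(√a, √(1−a)) = 0.60080 rad → d = 6371·c ≈ 3827.73 km.

3828 km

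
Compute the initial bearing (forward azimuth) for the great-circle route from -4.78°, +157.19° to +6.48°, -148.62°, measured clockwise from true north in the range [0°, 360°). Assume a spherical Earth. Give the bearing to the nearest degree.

Δλ = -148.62 − 157.19 = -305.81°; wrapped into (−180°, 180°]: 54.19°.
θ = atan2( sin Δλ · cos φ₂ , cos φ₁ · sin φ₂ − sin φ₁ · cos φ₂ · cos Δλ )
  = atan2(0.80578, 0.16091) = 78.707° → normalised to [0°, 360°): 78.707°.

79°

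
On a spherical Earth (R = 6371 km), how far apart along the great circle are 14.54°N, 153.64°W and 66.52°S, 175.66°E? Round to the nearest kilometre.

Δλ = 175.66 − -153.64 = 329.30°; wrapped into (−180°, 180°]: -30.70°.
Δφ = -66.52 − 14.54 = -81.06°.
a = sin²(Δφ/2) + cos φ₁ · cos φ₂ · sin²(Δλ/2) = 0.449325.
c = 2·atan2(√a, √(1−a)) = 1.46927 rad → d = 6371·c ≈ 9360.73 km.

9361 km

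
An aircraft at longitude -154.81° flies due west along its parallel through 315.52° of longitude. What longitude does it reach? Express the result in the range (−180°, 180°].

Start at -154.81°; shift −315.52° → -470.33°.
-470.33° lies outside (−180°, 180°]; add 360° → -110.33°.

-110.33°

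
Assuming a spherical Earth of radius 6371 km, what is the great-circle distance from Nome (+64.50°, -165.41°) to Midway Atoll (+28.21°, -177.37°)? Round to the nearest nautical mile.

Δλ = -177.37 − -165.41 = -11.96°.
Δφ = 28.21 − 64.50 = -36.29°.
a = sin²(Δφ/2) + cos φ₁ · cos φ₂ · sin²(Δλ/2) = 0.101102.
c = 2·atan2(√a, √(1−a)) = 0.64716 rad → d = 6371·c ≈ 4123.09 km ≈ 2226.29 nmi.

2226 nmi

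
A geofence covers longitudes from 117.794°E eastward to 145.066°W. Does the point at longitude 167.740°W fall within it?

Yes

Band width going east from +117.794° to -145.066°: ((-145.066 − 117.794) mod 360) = 97.140°.
Offset of -167.740° east of the west edge: ((-167.740 − 117.794) mod 360) = 74.466°.
74.466° ≤ 97.140° ⇒ inside.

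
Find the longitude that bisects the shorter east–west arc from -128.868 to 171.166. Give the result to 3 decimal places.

-158.851°

Signed shortest Δλ from -128.868° to +171.166° is -59.966°.
Midpoint longitude = -128.868° + (-59.966°)/2 = -128.868° − 29.983° = -158.851°.
(The naïve average (-128.868 + +171.166)/2 = 21.149° is on the wrong side of the globe.)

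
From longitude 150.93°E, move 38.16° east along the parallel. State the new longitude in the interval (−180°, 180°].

170.91°W

Start at +150.93°; shift +38.16° → +189.09°.
+189.09° lies outside (−180°, 180°]; subtract 360° → -170.91°.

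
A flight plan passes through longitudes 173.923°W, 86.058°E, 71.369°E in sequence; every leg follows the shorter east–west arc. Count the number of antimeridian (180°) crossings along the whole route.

1

Leg 1: -173.923° → +86.058°, shortest Δλ = -100.019° (west) — crosses 180°.
Leg 2: +86.058° → +71.369°, shortest Δλ = -14.689° (west) — does not cross 180°.
Total crossings: 1.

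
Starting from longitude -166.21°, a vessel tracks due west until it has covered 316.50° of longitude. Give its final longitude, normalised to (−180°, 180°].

Start at -166.21°; shift −316.50° → -482.71°.
-482.71° lies outside (−180°, 180°]; add 360° → -122.71°.

-122.71°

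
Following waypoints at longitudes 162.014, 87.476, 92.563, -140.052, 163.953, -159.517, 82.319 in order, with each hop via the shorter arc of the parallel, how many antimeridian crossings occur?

Leg 1: +162.014° → +87.476°, shortest Δλ = -74.538° (west) — does not cross 180°.
Leg 2: +87.476° → +92.563°, shortest Δλ = 5.087° (east) — does not cross 180°.
Leg 3: +92.563° → -140.052°, shortest Δλ = 127.385° (east) — crosses 180°.
Leg 4: -140.052° → +163.953°, shortest Δλ = -55.995° (west) — crosses 180°.
Leg 5: +163.953° → -159.517°, shortest Δλ = 36.53° (east) — crosses 180°.
Leg 6: -159.517° → +82.319°, shortest Δλ = -118.164° (west) — crosses 180°.
Total crossings: 4.

4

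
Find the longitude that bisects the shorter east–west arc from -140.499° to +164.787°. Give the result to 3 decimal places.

Signed shortest Δλ from -140.499° to +164.787° is -54.714°.
Midpoint longitude = -140.499° + (-54.714°)/2 = -140.499° − 27.357° = -167.856°.
(The naïve average (-140.499 + +164.787)/2 = 12.144° is on the wrong side of the globe.)

-167.856°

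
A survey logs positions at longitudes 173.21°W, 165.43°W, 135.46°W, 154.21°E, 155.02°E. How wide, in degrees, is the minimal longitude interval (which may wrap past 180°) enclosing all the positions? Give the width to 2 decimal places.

70.33°

Sort the longitudes: -173.21°, -165.43°, -135.46°, +154.21°, +155.02°.
Eastward gaps between consecutive values (wrapping around): 7.78°, 29.97°, 289.67°, 0.81°, 31.77°.
Largest gap = 289.67° ⇒ minimal covering band is its complement: 360° − 289.67° = 70.33°.
Band runs from +154.21° eastward to -135.46°, crossing the antimeridian.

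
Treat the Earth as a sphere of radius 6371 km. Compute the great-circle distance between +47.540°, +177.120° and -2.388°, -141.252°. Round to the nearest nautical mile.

3707 nmi

Δλ = -141.252 − 177.120 = -318.372°; wrapped into (−180°, 180°]: 41.628°.
Δφ = -2.388 − 47.540 = -49.928°.
a = sin²(Δφ/2) + cos φ₁ · cos φ₂ · sin²(Δλ/2) = 0.263288.
c = 2·atan2(√a, √(1−a)) = 1.07762 rad → d = 6371·c ≈ 6865.54 km ≈ 3707.09 nmi.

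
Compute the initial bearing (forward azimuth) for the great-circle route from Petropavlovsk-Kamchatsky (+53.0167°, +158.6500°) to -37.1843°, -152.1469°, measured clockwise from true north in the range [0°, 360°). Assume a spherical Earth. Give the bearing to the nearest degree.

142°

Δλ = -152.1469 − 158.6500 = -310.7969°; wrapped into (−180°, 180°]: 49.2031°.
θ = atan2( sin Δλ · cos φ₂ , cos φ₁ · sin φ₂ − sin φ₁ · cos φ₂ · cos Δλ )
  = atan2(0.60312, -0.77940) = 142.266° → normalised to [0°, 360°): 142.266°.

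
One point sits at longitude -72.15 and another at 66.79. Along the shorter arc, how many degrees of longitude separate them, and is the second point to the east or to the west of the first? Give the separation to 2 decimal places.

Raw difference: 66.79 − -72.15 = 138.94°.
Normalise into (−180°, 180°]: 138.94° stays 138.94°.
Positive ⇒ the second point lies to the east; separation 138.94°.

138.94° east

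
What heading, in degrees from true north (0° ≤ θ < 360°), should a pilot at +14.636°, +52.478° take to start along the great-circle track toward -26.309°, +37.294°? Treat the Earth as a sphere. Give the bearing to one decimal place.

199.9°

Δλ = 37.294 − 52.478 = -15.184°.
θ = atan2( sin Δλ · cos φ₂ , cos φ₁ · sin φ₂ − sin φ₁ · cos φ₂ · cos Δλ )
  = atan2(-0.23479, -0.64743) = -160.067° → normalised to [0°, 360°): 199.933°.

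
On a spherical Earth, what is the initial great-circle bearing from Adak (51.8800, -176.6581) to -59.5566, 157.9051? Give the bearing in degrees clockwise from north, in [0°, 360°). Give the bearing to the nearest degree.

Δλ = 157.9051 − -176.6581 = 334.5632°; wrapped into (−180°, 180°]: -25.4368°.
θ = atan2( sin Δλ · cos φ₂ , cos φ₁ · sin φ₂ − sin φ₁ · cos φ₂ · cos Δλ )
  = atan2(-0.21763, -0.89218) = -166.292° → normalised to [0°, 360°): 193.708°.

194°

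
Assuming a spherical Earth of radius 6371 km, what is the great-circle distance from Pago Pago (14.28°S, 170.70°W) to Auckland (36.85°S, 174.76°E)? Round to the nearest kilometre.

2894 km

Δλ = 174.76 − -170.70 = 345.46°; wrapped into (−180°, 180°]: -14.54°.
Δφ = -36.85 − -14.28 = -22.57°.
a = sin²(Δφ/2) + cos φ₁ · cos φ₂ · sin²(Δλ/2) = 0.050713.
c = 2·atan2(√a, √(1−a)) = 0.45429 rad → d = 6371·c ≈ 2894.26 km.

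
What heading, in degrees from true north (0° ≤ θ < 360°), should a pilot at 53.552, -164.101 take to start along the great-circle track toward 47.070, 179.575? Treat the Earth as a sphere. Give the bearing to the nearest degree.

245°

Δλ = 179.575 − -164.101 = 343.676°; wrapped into (−180°, 180°]: -16.324°.
θ = atan2( sin Δλ · cos φ₂ , cos φ₁ · sin φ₂ − sin φ₁ · cos φ₂ · cos Δλ )
  = atan2(-0.19144, -0.09080) = -115.376° → normalised to [0°, 360°): 244.624°.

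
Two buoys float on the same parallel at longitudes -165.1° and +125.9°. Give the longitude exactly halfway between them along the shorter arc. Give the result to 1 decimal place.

Signed shortest Δλ from -165.1° to +125.9° is -69.0°.
Midpoint longitude = -165.1° + (-69.0°)/2 = -165.1° − 34.5° = -199.6°.
Normalise into (−180°, 180°]: +160.4°.
(The naïve average (-165.1 + +125.9)/2 = -19.6° is on the wrong side of the globe.)

+160.4°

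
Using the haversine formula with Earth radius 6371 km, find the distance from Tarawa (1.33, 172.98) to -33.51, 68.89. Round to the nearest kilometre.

Δλ = 68.89 − 172.98 = -104.09°.
Δφ = -33.51 − 1.33 = -34.84°.
a = sin²(Δφ/2) + cos φ₁ · cos φ₂ · sin²(Δλ/2) = 0.607871.
c = 2·atan2(√a, √(1−a)) = 1.78825 rad → d = 6371·c ≈ 11392.93 km.

11393 km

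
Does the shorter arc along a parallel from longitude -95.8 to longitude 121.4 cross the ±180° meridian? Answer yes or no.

Naïve |121.4 − -95.8| = 217.2° > 180°, so the shorter arc goes the other way round — across 180°.
Signed shortest Δλ = ((121.4 − -95.8 + 180) mod 360) − 180 = -142.8°.
Going west by 142.8° from -95.8° passes through 180° before reaching +121.4°.

Yes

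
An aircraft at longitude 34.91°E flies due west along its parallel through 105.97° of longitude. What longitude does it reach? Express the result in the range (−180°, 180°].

Start at +34.91°; shift −105.97° → -71.06°.
-71.06° already lies in (−180°, 180°].

71.06°W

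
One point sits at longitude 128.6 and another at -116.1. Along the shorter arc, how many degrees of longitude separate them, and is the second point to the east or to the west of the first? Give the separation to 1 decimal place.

115.3° east

Raw difference: -116.1 − 128.6 = -244.7°.
Normalise into (−180°, 180°]: -244.7° + 360° = 115.3°.
Positive ⇒ the second point lies to the east; separation 115.3°.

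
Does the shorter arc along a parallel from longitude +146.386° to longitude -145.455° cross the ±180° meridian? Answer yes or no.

Naïve |-145.455 − 146.386| = 291.841° > 180°, so the shorter arc goes the other way round — across 180°.
Signed shortest Δλ = ((-145.455 − 146.386 + 180) mod 360) − 180 = 68.159°.
Going east by 68.159° from +146.386° passes through 180° before reaching -145.455°.

Yes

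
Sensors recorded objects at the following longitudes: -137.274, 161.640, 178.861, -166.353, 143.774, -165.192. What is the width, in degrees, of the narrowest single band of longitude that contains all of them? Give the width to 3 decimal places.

78.952°

Sort the longitudes: -166.353°, -165.192°, -137.274°, +143.774°, +161.640°, +178.861°.
Eastward gaps between consecutive values (wrapping around): 1.161°, 27.918°, 281.048°, 17.866°, 17.221°, 14.786°.
Largest gap = 281.048° ⇒ minimal covering band is its complement: 360° − 281.048° = 78.952°.
Band runs from +143.774° eastward to -137.274°, crossing the antimeridian.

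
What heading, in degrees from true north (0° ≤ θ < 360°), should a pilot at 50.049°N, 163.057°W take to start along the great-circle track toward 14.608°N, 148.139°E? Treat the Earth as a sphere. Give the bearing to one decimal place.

245.8°

Δλ = 148.139 − -163.057 = 311.196°; wrapped into (−180°, 180°]: -48.804°.
θ = atan2( sin Δλ · cos φ₂ , cos φ₁ · sin φ₂ − sin φ₁ · cos φ₂ · cos Δλ )
  = atan2(-0.72814, -0.32664) = -114.161° → normalised to [0°, 360°): 245.839°.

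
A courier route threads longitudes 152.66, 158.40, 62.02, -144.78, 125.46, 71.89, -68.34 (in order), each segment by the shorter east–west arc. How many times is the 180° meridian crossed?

Leg 1: +152.66° → +158.40°, shortest Δλ = 5.74° (east) — does not cross 180°.
Leg 2: +158.40° → +62.02°, shortest Δλ = -96.38° (west) — does not cross 180°.
Leg 3: +62.02° → -144.78°, shortest Δλ = 153.2° (east) — crosses 180°.
Leg 4: -144.78° → +125.46°, shortest Δλ = -89.76° (west) — crosses 180°.
Leg 5: +125.46° → +71.89°, shortest Δλ = -53.57° (west) — does not cross 180°.
Leg 6: +71.89° → -68.34°, shortest Δλ = -140.23° (west) — does not cross 180°.
Total crossings: 2.

2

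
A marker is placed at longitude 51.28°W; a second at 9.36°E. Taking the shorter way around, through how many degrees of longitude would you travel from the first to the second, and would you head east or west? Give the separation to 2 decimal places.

60.64° east

Raw difference: 9.36 − -51.28 = 60.64°.
Normalise into (−180°, 180°]: 60.64° stays 60.64°.
Positive ⇒ the second point lies to the east; separation 60.64°.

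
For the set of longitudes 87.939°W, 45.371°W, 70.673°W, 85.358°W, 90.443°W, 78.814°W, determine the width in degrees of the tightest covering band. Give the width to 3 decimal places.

45.072°

Sort the longitudes: -90.443°, -87.939°, -85.358°, -78.814°, -70.673°, -45.371°.
Eastward gaps between consecutive values (wrapping around): 2.504°, 2.581°, 6.544°, 8.141°, 25.302°, 314.928°.
Largest gap = 314.928° ⇒ minimal covering band is its complement: 360° − 314.928° = 45.072°.
Band runs from -90.443° eastward to -45.371°.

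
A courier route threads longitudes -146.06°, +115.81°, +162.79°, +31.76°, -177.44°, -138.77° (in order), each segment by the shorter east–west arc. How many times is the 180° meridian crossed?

2

Leg 1: -146.06° → +115.81°, shortest Δλ = -98.13° (west) — crosses 180°.
Leg 2: +115.81° → +162.79°, shortest Δλ = 46.98° (east) — does not cross 180°.
Leg 3: +162.79° → +31.76°, shortest Δλ = -131.03° (west) — does not cross 180°.
Leg 4: +31.76° → -177.44°, shortest Δλ = 150.8° (east) — crosses 180°.
Leg 5: -177.44° → -138.77°, shortest Δλ = 38.67° (east) — does not cross 180°.
Total crossings: 2.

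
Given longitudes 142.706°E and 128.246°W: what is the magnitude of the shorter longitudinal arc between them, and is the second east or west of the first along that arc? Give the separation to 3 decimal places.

89.048° east

Raw difference: -128.246 − 142.706 = -270.952°.
Normalise into (−180°, 180°]: -270.952° + 360° = 89.048°.
Positive ⇒ the second point lies to the east; separation 89.048°.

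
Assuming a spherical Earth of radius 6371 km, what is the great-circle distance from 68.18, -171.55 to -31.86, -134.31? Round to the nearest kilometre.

11543 km

Δλ = -134.31 − -171.55 = 37.24°.
Δφ = -31.86 − 68.18 = -100.04°.
a = sin²(Δφ/2) + cos φ₁ · cos φ₂ · sin²(Δλ/2) = 0.619352.
c = 2·atan2(√a, √(1−a)) = 1.81183 rad → d = 6371·c ≈ 11543.15 km.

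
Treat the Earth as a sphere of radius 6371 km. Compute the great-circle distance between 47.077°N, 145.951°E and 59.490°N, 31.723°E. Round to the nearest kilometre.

Δλ = 31.723 − 145.951 = -114.228°.
Δφ = 59.490 − 47.077 = 12.413°.
a = sin²(Δφ/2) + cos φ₁ · cos φ₂ · sin²(Δλ/2) = 0.255501.
c = 2·atan2(√a, √(1−a)) = 1.05986 rad → d = 6371·c ≈ 6752.34 km.

6752 km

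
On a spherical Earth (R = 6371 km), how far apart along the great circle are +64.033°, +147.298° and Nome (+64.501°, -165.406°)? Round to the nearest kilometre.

2231 km

Δλ = -165.406 − 147.298 = -312.704°; wrapped into (−180°, 180°]: 47.296°.
Δφ = 64.501 − 64.033 = 0.468°.
a = sin²(Δφ/2) + cos φ₁ · cos φ₂ · sin²(Δλ/2) = 0.030344.
c = 2·atan2(√a, √(1−a)) = 0.35018 rad → d = 6371·c ≈ 2230.99 km.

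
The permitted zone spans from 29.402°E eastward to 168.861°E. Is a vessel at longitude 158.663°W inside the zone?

Band width going east from +29.402° to +168.861°: ((168.861 − 29.402) mod 360) = 139.459°.
Offset of -158.663° east of the west edge: ((-158.663 − 29.402) mod 360) = 171.935°.
171.935° > 139.459° ⇒ outside.

No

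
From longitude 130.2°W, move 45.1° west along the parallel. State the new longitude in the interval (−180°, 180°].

175.3°W

Start at -130.2°; shift −45.1° → -175.3°.
-175.3° already lies in (−180°, 180°].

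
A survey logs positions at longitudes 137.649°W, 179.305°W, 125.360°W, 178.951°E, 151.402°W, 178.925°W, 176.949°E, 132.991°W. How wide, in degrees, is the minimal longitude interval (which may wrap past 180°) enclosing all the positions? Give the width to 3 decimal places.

57.691°

Sort the longitudes: -179.305°, -178.925°, -151.402°, -137.649°, -132.991°, -125.360°, +176.949°, +178.951°.
Eastward gaps between consecutive values (wrapping around): 0.380°, 27.523°, 13.753°, 4.658°, 7.631°, 302.309°, 2.002°, 1.744°.
Largest gap = 302.309° ⇒ minimal covering band is its complement: 360° − 302.309° = 57.691°.
Band runs from +176.949° eastward to -125.360°, crossing the antimeridian.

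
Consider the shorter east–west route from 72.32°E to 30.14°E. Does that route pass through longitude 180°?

No

Signed shortest Δλ = ((30.14 − 72.32 + 180) mod 360) − 180 = -42.18°.
Going west by 42.18° from +72.32° reaches +30.14° without touching 180°.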